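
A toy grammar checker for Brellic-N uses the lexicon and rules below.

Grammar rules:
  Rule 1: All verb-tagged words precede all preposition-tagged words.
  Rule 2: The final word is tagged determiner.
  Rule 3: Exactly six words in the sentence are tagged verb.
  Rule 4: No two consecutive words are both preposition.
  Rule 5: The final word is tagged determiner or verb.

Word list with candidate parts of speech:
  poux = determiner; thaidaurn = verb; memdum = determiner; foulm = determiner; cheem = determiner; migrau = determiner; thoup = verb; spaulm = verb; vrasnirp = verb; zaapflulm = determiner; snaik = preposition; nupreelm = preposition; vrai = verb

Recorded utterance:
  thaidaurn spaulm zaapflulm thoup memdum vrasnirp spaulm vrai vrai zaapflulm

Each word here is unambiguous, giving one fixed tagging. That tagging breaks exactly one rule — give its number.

Fixed tagging: verb verb determiner verb determiner verb verb verb verb determiner.
Applying the rules: R1 pass, R2 pass, R3 fail, R4 pass, R5 pass.
Only rule 3 fails.

3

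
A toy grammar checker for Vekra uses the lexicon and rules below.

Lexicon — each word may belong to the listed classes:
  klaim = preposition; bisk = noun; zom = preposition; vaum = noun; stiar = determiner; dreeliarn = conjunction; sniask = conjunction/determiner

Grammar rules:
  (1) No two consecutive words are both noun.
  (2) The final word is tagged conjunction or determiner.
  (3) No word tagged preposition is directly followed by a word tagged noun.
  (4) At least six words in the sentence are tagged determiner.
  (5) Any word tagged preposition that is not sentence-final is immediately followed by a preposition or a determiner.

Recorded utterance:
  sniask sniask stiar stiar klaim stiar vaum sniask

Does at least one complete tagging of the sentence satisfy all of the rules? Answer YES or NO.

Candidates per position — 1:sniask {conjunction,determiner}; 2:sniask {conjunction,determiner}; 3:stiar {determiner}; 4:stiar {determiner}; 5:klaim {preposition}; 6:stiar {determiner}; 7:vaum {noun}; 8:sniask {conjunction,determiner}.
One satisfying assignment: determiner determiner determiner determiner preposition determiner noun determiner.
Rule-by-rule: rule 1 ok; rule 2 ok; rule 3 ok; rule 4 ok; rule 5 ok.

YES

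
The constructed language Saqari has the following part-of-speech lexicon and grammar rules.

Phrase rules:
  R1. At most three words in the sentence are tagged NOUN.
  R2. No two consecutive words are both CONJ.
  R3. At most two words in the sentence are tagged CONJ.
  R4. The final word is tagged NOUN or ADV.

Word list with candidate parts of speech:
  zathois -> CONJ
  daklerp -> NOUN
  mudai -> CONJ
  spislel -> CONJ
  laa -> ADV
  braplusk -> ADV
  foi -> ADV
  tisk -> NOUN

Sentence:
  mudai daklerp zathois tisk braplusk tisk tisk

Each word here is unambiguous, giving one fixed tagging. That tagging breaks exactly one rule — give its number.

Fixed tagging: CONJ NOUN CONJ NOUN ADV NOUN NOUN.
Checking each rule: R1 ✗, R2 ✓, R3 ✓, R4 ✓.
Only rule 1 fails.

1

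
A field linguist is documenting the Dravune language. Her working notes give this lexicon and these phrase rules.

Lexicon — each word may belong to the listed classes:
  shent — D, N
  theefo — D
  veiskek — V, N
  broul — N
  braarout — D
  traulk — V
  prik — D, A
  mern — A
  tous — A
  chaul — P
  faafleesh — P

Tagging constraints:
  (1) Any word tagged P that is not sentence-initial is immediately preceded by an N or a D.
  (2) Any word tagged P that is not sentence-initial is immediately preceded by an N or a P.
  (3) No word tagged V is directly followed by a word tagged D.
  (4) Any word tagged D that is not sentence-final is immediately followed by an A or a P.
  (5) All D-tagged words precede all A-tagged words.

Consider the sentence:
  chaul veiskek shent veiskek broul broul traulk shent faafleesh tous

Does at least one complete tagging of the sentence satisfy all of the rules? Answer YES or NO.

Candidates per position — 1:chaul {P}; 2:veiskek {V,N}; 3:shent {D,N}; 4:veiskek {V,N}; 5:broul {N}; 6:broul {N}; 7:traulk {V}; 8:shent {D,N}; 9:faafleesh {P}; 10:tous {A}.
One satisfying assignment: P V N N N N V N P A.
Verifying each rule — rule 1 holds; rule 2 holds; rule 3 holds; rule 4 holds; rule 5 holds.

YES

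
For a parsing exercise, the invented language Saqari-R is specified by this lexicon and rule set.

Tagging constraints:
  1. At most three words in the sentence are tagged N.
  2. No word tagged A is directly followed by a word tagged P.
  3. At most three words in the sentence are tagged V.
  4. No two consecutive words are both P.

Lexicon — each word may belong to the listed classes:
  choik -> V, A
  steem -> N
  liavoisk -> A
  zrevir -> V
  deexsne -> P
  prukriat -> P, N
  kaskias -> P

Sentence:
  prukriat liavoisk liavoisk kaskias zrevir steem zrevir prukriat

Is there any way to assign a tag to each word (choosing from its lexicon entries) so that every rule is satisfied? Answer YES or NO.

Candidates per position — 1:prukriat {P,N}; 2:liavoisk {A}; 3:liavoisk {A}; 4:kaskias {P}; 5:zrevir {V}; 6:steem {N}; 7:zrevir {V}; 8:prukriat {P,N}.
Rule 2 cannot be satisfied by any choice of tags from the lexicon.
So there is no consistent tagging.

NO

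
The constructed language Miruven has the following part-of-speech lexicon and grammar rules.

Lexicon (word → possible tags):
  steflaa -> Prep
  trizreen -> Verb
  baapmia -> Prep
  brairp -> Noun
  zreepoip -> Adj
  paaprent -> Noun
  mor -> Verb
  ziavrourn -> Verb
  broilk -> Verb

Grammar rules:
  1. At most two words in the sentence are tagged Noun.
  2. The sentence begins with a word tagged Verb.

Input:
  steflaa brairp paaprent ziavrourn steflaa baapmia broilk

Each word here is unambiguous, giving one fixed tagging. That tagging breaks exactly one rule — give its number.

2

Fixed tagging: Prep Noun Noun Verb Prep Prep Verb.
Applying the rules: R1 pass, R2 fail.
Only rule 2 fails.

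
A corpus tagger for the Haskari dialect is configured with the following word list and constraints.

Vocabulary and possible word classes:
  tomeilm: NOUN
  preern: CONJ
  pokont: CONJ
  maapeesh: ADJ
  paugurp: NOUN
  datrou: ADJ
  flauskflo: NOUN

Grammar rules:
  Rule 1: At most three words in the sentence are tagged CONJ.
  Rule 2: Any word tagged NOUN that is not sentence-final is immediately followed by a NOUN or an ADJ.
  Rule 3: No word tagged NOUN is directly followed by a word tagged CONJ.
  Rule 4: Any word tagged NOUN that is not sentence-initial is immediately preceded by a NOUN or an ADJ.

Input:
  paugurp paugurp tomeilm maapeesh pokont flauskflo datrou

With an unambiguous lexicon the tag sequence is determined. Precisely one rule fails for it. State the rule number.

4

Fixed tagging: NOUN NOUN NOUN ADJ CONJ NOUN ADJ.
Checking each rule: R1 ok, R2 ok, R3 ok, R4 fails.
Only rule 4 fails.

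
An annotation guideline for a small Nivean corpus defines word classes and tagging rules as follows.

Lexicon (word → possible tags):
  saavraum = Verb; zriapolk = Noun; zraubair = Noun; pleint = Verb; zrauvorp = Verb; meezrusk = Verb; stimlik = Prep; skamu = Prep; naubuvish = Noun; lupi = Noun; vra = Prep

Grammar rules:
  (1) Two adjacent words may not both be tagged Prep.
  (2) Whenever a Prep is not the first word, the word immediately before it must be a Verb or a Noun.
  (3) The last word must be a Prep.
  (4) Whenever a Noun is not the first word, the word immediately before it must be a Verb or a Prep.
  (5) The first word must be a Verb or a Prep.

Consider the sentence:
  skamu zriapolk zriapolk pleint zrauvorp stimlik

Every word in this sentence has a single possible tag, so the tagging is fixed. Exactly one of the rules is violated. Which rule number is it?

4

Fixed tagging: Prep Noun Noun Verb Verb Prep.
Checking each rule: R1 ✓, R2 ✓, R3 ✓, R4 ✗, R5 ✓.
Only rule 4 fails.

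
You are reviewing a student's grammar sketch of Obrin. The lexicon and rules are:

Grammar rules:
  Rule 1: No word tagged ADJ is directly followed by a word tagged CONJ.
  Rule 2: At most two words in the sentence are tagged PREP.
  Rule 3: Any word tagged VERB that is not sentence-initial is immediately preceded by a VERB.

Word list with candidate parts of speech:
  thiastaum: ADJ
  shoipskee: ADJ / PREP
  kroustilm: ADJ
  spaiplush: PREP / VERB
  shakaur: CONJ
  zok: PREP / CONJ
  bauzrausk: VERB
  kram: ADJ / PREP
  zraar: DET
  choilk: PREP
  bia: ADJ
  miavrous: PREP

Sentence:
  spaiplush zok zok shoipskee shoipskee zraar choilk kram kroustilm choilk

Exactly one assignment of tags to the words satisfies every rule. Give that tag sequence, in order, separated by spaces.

VERB CONJ CONJ ADJ ADJ DET PREP ADJ ADJ PREP

Candidates per position — 1:spaiplush {PREP,VERB}; 2:zok {PREP,CONJ}; 3:zok {PREP,CONJ}; 4:shoipskee {ADJ,PREP}; 5:shoipskee {ADJ,PREP}; 6:zraar {DET}; 7:choilk {PREP}; 8:kram {ADJ,PREP}; 9:kroustilm {ADJ}; 10:choilk {PREP}.
Position 1: PREP is ruled out by rule 2; that leaves VERB.
Position 2: PREP is ruled out by rule 2; that leaves CONJ.
Position 3: PREP is ruled out by rule 2; that leaves CONJ.
Position 4: PREP is ruled out by rule 2; that leaves ADJ.
Position 5: PREP is ruled out by rule 2; that leaves ADJ.
Position 8: PREP is ruled out by rule 2; that leaves ADJ.
The unique satisfying tagging is: VERB CONJ CONJ ADJ ADJ DET PREP ADJ ADJ PREP.
Checking: rule 1 satisfied; rule 2 satisfied; rule 3 satisfied.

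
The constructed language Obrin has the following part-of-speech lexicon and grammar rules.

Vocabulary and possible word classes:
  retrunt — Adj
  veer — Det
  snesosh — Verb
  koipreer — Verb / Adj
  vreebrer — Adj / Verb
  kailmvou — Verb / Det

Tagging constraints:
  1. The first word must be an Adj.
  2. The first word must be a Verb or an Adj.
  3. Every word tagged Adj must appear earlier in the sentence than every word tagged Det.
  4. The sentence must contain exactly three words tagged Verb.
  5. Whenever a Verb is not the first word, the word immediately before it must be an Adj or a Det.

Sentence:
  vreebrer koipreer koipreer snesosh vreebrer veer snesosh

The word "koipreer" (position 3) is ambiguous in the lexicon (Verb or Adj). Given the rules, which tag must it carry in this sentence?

Candidates per position — 1:vreebrer {Adj,Verb}; 2:koipreer {Verb,Adj}; 3:koipreer {Verb,Adj}; 4:snesosh {Verb}; 5:vreebrer {Adj,Verb}; 6:veer {Det}; 7:snesosh {Verb}.
Position 1: Verb is ruled out by rule 1; that leaves Adj.
Position 3: Verb is ruled out by rule 5; that leaves Adj.
Position 5: Verb is ruled out by rule 5; that leaves Adj.
Position 2: Adj is ruled out by rule 4; that leaves Verb.
The only consistent sequence is: Adj Verb Adj Verb Adj Det Verb.
Rule-by-rule: rule 1 ✓; rule 2 ✓; rule 3 ✓; rule 4 ✓; rule 5 ✓.

Adj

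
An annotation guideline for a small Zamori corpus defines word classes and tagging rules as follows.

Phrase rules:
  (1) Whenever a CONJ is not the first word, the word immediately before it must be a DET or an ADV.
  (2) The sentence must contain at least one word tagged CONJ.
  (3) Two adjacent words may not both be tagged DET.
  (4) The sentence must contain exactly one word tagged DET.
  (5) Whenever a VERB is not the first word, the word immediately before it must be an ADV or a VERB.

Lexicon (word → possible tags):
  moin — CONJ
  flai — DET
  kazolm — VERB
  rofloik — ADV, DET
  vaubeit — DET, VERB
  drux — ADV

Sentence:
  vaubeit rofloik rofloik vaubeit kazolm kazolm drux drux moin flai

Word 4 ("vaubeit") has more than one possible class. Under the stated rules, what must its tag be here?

VERB

Candidates per position — 1:vaubeit {DET,VERB}; 2:rofloik {ADV,DET}; 3:rofloik {ADV,DET}; 4:vaubeit {DET,VERB}; 5:kazolm {VERB}; 6:kazolm {VERB}; 7:drux {ADV}; 8:drux {ADV}; 9:moin {CONJ}; 10:flai {DET}.
Position 1: tagging it DET would leave rule 4 unsatisfiable, so it must be VERB.
Position 2: tagging it DET would leave rule 4 unsatisfiable, so it must be ADV.
Position 3: tagging it DET would leave rule 4 unsatisfiable, so it must be ADV.
Position 4: tagging it DET would leave rule 4 unsatisfiable, so it must be VERB.
The unique satisfying tagging is: VERB ADV ADV VERB VERB VERB ADV ADV CONJ DET.
Verifying each rule — rule 1 ✓; rule 2 ✓; rule 3 ✓; rule 4 ✓; rule 5 ✓.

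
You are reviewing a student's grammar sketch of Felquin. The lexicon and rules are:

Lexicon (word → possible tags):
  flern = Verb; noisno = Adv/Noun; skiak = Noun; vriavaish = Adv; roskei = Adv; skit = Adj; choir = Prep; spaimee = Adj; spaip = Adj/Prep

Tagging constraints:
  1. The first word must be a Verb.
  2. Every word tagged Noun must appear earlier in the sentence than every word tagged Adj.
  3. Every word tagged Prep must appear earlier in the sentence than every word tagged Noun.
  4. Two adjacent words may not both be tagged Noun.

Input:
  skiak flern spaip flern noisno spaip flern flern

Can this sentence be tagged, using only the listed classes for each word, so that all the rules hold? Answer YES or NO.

NO

Candidates per position — 1:skiak {Noun}; 2:flern {Verb}; 3:spaip {Adj,Prep}; 4:flern {Verb}; 5:noisno {Adv,Noun}; 6:spaip {Adj,Prep}; 7:flern {Verb}; 8:flern {Verb}.
Rule 1 cannot be satisfied by any choice of tags from the lexicon.
So there is no consistent tagging.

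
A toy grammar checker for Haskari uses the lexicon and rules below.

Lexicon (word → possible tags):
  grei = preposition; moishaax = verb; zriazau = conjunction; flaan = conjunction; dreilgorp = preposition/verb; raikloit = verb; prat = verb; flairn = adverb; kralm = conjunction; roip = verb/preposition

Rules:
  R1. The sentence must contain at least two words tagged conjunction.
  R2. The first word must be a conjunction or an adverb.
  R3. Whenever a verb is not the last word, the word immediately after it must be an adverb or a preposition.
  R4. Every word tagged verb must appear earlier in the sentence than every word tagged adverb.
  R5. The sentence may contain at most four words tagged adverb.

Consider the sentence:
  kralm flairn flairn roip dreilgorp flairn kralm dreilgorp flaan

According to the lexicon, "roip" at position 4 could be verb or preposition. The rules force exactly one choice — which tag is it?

preposition

Candidates per position — 1:kralm {conjunction}; 2:flairn {adverb}; 3:flairn {adverb}; 4:roip {verb,preposition}; 5:dreilgorp {preposition,verb}; 6:flairn {adverb}; 7:kralm {conjunction}; 8:dreilgorp {preposition,verb}; 9:flaan {conjunction}.
If word 4 were verb, no tagging could satisfy rule 4; so word 4 is preposition.
If word 5 were verb, no tagging could satisfy rule 4; so word 5 is preposition.
If word 8 were verb, no tagging could satisfy rule 3; so word 8 is preposition.
So the tagging must be: conjunction adverb adverb preposition preposition adverb conjunction preposition conjunction.
Check: rule 1 ✓; rule 2 ✓; rule 3 ✓; rule 4 ✓; rule 5 ✓.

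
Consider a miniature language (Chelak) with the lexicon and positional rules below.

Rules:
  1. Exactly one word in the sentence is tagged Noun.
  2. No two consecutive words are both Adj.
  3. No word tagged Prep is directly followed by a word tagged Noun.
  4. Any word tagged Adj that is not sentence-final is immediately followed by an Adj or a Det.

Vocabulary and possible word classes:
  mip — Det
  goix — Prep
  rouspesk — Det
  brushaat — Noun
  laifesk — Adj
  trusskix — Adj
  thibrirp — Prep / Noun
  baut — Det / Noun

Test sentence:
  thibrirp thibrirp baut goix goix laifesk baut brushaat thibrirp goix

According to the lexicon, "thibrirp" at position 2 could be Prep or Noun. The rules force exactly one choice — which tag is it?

Prep

Candidates per position — 1:thibrirp {Prep,Noun}; 2:thibrirp {Prep,Noun}; 3:baut {Det,Noun}; 4:goix {Prep}; 5:goix {Prep}; 6:laifesk {Adj}; 7:baut {Det,Noun}; 8:brushaat {Noun}; 9:thibrirp {Prep,Noun}; 10:goix {Prep}.
Word 1 cannot be Noun — rule 1 would then fail for every completion. It is Prep.
Word 2 cannot be Noun — rule 1 would then fail for every completion. It is Prep.
Word 3 cannot be Noun — rule 1 would then fail for every completion. It is Det.
Word 7 cannot be Noun — rule 1 would then fail for every completion. It is Det.
Word 9 cannot be Noun — rule 1 would then fail for every completion. It is Prep.
So the tagging must be: Prep Prep Det Prep Prep Adj Det Noun Prep Prep.
Rule-by-rule: rule 1 ✓; rule 2 ✓; rule 3 ✓; rule 4 ✓.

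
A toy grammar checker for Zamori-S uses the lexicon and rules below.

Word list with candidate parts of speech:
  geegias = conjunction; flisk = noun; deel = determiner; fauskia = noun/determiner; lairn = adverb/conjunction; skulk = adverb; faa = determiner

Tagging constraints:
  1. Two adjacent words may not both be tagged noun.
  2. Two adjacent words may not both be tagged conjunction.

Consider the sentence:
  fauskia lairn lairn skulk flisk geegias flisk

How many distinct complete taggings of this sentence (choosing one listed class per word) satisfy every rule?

6

Candidates per position — 1:fauskia {noun,determiner}; 2:lairn {adverb,conjunction}; 3:lairn {adverb,conjunction}; 4:skulk {adverb}; 5:flisk {noun}; 6:geegias {conjunction}; 7:flisk {noun}.
There are 8 candidate sequences in total.
Checking each against the rules leaves 6 sequences.
Count = 6.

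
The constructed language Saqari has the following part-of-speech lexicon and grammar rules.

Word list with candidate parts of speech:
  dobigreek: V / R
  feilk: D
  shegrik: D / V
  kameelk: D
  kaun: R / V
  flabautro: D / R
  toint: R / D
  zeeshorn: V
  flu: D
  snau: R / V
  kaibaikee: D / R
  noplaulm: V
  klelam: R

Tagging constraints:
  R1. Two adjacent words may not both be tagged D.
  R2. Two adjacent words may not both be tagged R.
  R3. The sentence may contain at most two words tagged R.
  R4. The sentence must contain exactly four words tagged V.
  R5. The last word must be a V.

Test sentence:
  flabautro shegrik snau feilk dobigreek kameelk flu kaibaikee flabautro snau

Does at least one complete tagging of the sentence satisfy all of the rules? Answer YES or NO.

NO

Candidates per position — 1:flabautro {D,R}; 2:shegrik {D,V}; 3:snau {R,V}; 4:feilk {D}; 5:dobigreek {V,R}; 6:kameelk {D}; 7:flu {D}; 8:kaibaikee {D,R}; 9:flabautro {D,R}; 10:snau {R,V}.
Rule 1 cannot be satisfied by any choice of tags from the lexicon.
So there is no consistent tagging.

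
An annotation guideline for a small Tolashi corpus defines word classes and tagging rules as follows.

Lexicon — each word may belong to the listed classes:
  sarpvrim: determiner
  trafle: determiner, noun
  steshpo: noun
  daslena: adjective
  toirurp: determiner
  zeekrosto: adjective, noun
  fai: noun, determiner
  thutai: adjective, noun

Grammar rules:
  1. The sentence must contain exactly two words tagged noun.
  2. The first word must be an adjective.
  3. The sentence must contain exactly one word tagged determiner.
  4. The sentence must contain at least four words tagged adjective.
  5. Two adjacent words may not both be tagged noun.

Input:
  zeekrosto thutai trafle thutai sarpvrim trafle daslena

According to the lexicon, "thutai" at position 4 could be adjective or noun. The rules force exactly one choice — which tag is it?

adjective

Candidates per position — 1:zeekrosto {adjective,noun}; 2:thutai {adjective,noun}; 3:trafle {determiner,noun}; 4:thutai {adjective,noun}; 5:sarpvrim {determiner}; 6:trafle {determiner,noun}; 7:daslena {adjective}.
Position 1: noun is ruled out by rule 2; that leaves adjective.
Position 2: noun is ruled out by rule 4; that leaves adjective.
Position 3: determiner is ruled out by rule 3; that leaves noun.
Position 4: noun is ruled out by rule 4; that leaves adjective.
Position 6: determiner is ruled out by rule 1; that leaves noun.
The unique satisfying tagging is: adjective adjective noun adjective determiner noun adjective.
Checking: rule 1 ✓; rule 2 ✓; rule 3 ✓; rule 4 ✓; rule 5 ✓.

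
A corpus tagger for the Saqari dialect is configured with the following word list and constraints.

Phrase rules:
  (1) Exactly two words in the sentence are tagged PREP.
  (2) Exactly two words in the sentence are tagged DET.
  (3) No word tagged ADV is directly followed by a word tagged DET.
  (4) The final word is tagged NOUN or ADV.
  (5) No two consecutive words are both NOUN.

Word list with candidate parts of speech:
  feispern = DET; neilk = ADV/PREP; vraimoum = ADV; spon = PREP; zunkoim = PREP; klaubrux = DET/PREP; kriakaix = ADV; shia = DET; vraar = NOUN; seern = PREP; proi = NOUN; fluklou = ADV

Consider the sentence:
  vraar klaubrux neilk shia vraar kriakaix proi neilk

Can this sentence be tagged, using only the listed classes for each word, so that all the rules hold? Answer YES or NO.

NO

Candidates per position — 1:vraar {NOUN}; 2:klaubrux {DET,PREP}; 3:neilk {ADV,PREP}; 4:shia {DET}; 5:vraar {NOUN}; 6:kriakaix {ADV}; 7:proi {NOUN}; 8:neilk {ADV,PREP}.
Every candidate sequence violates at least one rule; no consistent tagging exists.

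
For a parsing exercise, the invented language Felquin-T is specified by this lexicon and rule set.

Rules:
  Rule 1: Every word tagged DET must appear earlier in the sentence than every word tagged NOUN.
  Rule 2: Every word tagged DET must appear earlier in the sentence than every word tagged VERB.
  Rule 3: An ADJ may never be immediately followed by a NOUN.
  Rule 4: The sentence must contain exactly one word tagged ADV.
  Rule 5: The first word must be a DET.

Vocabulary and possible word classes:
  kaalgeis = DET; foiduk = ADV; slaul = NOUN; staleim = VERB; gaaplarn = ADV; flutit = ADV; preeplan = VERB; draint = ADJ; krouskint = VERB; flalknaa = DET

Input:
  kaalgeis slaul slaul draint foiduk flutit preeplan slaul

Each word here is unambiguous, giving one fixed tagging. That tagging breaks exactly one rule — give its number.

Fixed tagging: DET NOUN NOUN ADJ ADV ADV VERB NOUN.
Applying the rules: R1 holds, R2 holds, R3 holds, R4 violated, R5 holds.
Only rule 4 fails.

4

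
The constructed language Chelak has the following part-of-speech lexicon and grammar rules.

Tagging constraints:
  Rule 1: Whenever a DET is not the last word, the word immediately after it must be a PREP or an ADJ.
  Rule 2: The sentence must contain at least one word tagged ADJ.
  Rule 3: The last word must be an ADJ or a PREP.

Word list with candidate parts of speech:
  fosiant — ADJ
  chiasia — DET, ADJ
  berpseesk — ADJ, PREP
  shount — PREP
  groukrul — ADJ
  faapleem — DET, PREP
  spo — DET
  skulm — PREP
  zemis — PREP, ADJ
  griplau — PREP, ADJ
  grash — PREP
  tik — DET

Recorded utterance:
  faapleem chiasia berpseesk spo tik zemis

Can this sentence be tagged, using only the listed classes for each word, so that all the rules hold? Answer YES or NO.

Candidates per position — 1:faapleem {DET,PREP}; 2:chiasia {DET,ADJ}; 3:berpseesk {ADJ,PREP}; 4:spo {DET}; 5:tik {DET}; 6:zemis {PREP,ADJ}.
Rule 1 cannot be satisfied by any choice of tags from the lexicon.
So there is no consistent tagging.

NO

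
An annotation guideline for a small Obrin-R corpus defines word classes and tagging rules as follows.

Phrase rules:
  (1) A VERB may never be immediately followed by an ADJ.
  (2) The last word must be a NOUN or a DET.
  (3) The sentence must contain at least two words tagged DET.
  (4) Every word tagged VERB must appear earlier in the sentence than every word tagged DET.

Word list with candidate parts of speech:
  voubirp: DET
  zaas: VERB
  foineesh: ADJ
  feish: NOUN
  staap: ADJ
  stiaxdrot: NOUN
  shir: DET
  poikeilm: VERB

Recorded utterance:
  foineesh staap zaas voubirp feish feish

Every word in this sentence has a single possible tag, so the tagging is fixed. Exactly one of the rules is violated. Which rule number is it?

Fixed tagging: ADJ ADJ VERB DET NOUN NOUN.
Checking each rule: R1 pass, R2 pass, R3 fail, R4 pass.
Only rule 3 fails.

3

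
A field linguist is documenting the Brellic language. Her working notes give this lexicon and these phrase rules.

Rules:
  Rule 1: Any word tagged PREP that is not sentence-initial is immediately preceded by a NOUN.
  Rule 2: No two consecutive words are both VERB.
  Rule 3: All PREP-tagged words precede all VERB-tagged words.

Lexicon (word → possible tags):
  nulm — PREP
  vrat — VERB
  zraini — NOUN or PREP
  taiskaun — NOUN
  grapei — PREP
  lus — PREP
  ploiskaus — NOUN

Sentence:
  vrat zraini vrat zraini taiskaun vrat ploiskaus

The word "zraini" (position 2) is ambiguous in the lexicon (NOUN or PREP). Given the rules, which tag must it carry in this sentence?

NOUN

Candidates per position — 1:vrat {VERB}; 2:zraini {NOUN,PREP}; 3:vrat {VERB}; 4:zraini {NOUN,PREP}; 5:taiskaun {NOUN}; 6:vrat {VERB}; 7:ploiskaus {NOUN}.
At position 2, choosing PREP makes rule 1 impossible to satisfy; hence NOUN.
At position 4, choosing PREP makes rule 1 impossible to satisfy; hence NOUN.
The unique satisfying tagging is: VERB NOUN VERB NOUN NOUN VERB NOUN.
Check: rule 1 ✓; rule 2 ✓; rule 3 ✓.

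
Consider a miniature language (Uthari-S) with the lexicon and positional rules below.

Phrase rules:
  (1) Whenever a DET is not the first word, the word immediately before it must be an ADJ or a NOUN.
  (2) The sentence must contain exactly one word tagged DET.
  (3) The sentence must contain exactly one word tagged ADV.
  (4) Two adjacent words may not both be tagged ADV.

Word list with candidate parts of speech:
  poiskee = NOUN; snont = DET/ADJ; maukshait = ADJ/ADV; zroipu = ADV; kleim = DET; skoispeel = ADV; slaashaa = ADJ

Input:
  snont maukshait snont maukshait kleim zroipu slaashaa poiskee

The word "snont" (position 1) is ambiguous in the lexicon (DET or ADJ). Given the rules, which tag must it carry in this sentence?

Candidates per position — 1:snont {DET,ADJ}; 2:maukshait {ADJ,ADV}; 3:snont {DET,ADJ}; 4:maukshait {ADJ,ADV}; 5:kleim {DET}; 6:zroipu {ADV}; 7:slaashaa {ADJ}; 8:poiskee {NOUN}.
If word 1 were DET, no tagging could satisfy rule 2; so word 1 is ADJ.
If word 2 were ADV, no tagging could satisfy rule 3; so word 2 is ADJ.
If word 3 were DET, no tagging could satisfy rule 2; so word 3 is ADJ.
If word 4 were ADV, no tagging could satisfy rule 1; so word 4 is ADJ.
The unique satisfying tagging is: ADJ ADJ ADJ ADJ DET ADV ADJ NOUN.
Verifying each rule — rule 1 satisfied; rule 2 satisfied; rule 3 satisfied; rule 4 satisfied.

ADJ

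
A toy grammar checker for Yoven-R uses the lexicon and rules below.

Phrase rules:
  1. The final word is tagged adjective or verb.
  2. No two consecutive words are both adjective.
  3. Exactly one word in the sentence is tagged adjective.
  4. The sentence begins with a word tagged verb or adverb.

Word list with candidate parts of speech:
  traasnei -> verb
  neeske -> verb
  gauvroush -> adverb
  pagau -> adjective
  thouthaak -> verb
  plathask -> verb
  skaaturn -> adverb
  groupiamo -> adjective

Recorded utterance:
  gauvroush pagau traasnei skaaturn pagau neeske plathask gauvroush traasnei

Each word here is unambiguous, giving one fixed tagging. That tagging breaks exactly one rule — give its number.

3

Fixed tagging: adverb adjective verb adverb adjective verb verb adverb verb.
Checking each rule: R1 ok, R2 ok, R3 fails, R4 ok.
Only rule 3 fails.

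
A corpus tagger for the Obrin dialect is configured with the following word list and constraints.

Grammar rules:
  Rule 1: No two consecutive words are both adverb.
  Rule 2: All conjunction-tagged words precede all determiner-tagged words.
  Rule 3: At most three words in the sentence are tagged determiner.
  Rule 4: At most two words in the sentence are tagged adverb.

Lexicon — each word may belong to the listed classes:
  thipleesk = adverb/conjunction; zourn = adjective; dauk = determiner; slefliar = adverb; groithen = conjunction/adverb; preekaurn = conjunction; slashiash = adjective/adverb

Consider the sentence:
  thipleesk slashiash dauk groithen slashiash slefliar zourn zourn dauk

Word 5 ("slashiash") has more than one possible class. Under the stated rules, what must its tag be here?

adjective

Candidates per position — 1:thipleesk {adverb,conjunction}; 2:slashiash {adjective,adverb}; 3:dauk {determiner}; 4:groithen {conjunction,adverb}; 5:slashiash {adjective,adverb}; 6:slefliar {adverb}; 7:zourn {adjective}; 8:zourn {adjective}; 9:dauk {determiner}.
If word 4 were conjunction, no tagging could satisfy rule 2; so word 4 is adverb.
If word 5 were adverb, no tagging could satisfy rule 1; so word 5 is adjective.
If word 1 were adverb, no tagging could satisfy rule 4; so word 1 is conjunction.
If word 2 were adverb, no tagging could satisfy rule 4; so word 2 is adjective.
That leaves exactly one tagging: conjunction adjective determiner adverb adjective adverb adjective adjective determiner.
Checking: rule 1 ✓; rule 2 ✓; rule 3 ✓; rule 4 ✓.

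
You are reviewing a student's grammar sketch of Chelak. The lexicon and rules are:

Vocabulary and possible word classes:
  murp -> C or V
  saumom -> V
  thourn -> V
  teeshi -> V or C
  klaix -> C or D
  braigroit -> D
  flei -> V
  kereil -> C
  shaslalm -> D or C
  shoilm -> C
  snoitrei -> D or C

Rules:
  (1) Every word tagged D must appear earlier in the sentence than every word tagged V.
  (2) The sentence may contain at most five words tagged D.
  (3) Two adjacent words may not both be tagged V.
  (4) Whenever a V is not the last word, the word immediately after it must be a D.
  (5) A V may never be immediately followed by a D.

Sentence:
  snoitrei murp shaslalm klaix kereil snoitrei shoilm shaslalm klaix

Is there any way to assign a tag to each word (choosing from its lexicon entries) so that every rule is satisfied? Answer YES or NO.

YES

Candidates per position — 1:snoitrei {D,C}; 2:murp {C,V}; 3:shaslalm {D,C}; 4:klaix {C,D}; 5:kereil {C}; 6:snoitrei {D,C}; 7:shoilm {C}; 8:shaslalm {D,C}; 9:klaix {C,D}.
One satisfying assignment: D C C D C C C C D.
Check: rule 1 holds; rule 2 holds; rule 3 holds; rule 4 holds; rule 5 holds.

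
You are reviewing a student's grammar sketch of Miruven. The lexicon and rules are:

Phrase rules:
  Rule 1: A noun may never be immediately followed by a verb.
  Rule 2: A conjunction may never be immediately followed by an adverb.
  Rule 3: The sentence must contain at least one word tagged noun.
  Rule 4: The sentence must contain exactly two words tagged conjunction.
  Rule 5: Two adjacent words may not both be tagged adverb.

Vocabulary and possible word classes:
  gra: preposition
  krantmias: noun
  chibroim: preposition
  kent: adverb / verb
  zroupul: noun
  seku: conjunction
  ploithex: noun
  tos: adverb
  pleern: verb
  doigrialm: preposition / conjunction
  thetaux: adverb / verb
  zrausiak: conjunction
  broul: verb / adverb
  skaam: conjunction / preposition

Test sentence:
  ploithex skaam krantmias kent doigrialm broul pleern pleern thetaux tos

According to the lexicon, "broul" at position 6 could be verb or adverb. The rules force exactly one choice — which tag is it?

Candidates per position — 1:ploithex {noun}; 2:skaam {conjunction,preposition}; 3:krantmias {noun}; 4:kent {adverb,verb}; 5:doigrialm {preposition,conjunction}; 6:broul {verb,adverb}; 7:pleern {verb}; 8:pleern {verb}; 9:thetaux {adverb,verb}; 10:tos {adverb}.
Word 2 cannot be preposition — rule 4 would then fail for every completion. It is conjunction.
Word 4 cannot be verb — rule 1 would then fail for every completion. It is adverb.
Word 5 cannot be preposition — rule 4 would then fail for every completion. It is conjunction.
Word 6 cannot be adverb — rule 2 would then fail for every completion. It is verb.
Word 9 cannot be adverb — rule 5 would then fail for every completion. It is verb.
The unique satisfying tagging is: noun conjunction noun adverb conjunction verb verb verb verb adverb.
Check: rule 1 ok; rule 2 ok; rule 3 ok; rule 4 ok; rule 5 ok.

verb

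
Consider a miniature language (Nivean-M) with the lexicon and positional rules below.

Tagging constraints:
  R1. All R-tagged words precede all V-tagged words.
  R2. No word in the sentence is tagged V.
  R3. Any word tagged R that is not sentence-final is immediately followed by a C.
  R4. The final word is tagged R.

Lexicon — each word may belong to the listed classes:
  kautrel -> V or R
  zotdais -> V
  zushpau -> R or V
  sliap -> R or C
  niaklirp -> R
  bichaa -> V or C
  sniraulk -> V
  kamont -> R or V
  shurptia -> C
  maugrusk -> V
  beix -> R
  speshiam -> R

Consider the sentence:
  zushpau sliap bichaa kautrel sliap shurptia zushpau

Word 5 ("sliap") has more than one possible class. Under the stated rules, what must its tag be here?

C

Candidates per position — 1:zushpau {R,V}; 2:sliap {R,C}; 3:bichaa {V,C}; 4:kautrel {V,R}; 5:sliap {R,C}; 6:shurptia {C}; 7:zushpau {R,V}.
At position 1, choosing V makes rule 2 impossible to satisfy; hence R.
At position 2, choosing R makes rule 3 impossible to satisfy; hence C.
At position 3, choosing V makes rule 2 impossible to satisfy; hence C.
At position 4, choosing V makes rule 2 impossible to satisfy; hence R.
At position 5, choosing R makes rule 3 impossible to satisfy; hence C.
At position 7, choosing V makes rule 2 impossible to satisfy; hence R.
That leaves exactly one tagging: R C C R C C R.
Verifying each rule — rule 1 satisfied; rule 2 satisfied; rule 3 satisfied; rule 4 satisfied.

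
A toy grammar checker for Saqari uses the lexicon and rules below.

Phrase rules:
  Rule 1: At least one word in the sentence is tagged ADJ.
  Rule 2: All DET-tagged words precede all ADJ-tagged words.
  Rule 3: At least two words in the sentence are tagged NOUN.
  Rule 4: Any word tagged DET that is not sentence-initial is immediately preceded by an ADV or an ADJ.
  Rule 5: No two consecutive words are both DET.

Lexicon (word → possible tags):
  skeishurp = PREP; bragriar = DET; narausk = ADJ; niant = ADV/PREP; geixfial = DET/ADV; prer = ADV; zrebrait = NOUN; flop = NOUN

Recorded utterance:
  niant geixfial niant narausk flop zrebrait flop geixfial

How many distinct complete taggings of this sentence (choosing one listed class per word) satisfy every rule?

6

Candidates per position — 1:niant {ADV,PREP}; 2:geixfial {DET,ADV}; 3:niant {ADV,PREP}; 4:narausk {ADJ}; 5:flop {NOUN}; 6:zrebrait {NOUN}; 7:flop {NOUN}; 8:geixfial {DET,ADV}.
There are 16 candidate sequences in total.
Checking each against the rules leaves 6 sequences.
Count = 6.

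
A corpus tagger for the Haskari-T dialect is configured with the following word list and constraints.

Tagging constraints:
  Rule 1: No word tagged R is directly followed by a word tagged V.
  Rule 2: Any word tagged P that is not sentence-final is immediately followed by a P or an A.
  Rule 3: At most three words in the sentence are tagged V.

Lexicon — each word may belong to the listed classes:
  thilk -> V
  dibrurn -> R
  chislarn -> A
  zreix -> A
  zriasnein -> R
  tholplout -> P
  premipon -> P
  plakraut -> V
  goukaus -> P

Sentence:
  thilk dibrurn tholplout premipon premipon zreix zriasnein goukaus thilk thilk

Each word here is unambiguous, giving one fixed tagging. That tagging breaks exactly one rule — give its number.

2

Fixed tagging: V R P P P A R P V V.
Applying the rules: R1 ok, R2 fails, R3 ok.
Only rule 2 fails.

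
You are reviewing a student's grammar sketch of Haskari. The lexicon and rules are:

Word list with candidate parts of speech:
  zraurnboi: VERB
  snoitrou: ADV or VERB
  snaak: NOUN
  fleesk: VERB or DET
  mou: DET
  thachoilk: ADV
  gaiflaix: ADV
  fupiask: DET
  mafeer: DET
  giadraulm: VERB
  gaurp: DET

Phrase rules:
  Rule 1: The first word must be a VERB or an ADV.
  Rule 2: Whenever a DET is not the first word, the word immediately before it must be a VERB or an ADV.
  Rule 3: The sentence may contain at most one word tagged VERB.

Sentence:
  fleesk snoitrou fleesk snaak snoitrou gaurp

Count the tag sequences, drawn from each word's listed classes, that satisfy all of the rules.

Candidates per position — 1:fleesk {VERB,DET}; 2:snoitrou {ADV,VERB}; 3:fleesk {VERB,DET}; 4:snaak {NOUN}; 5:snoitrou {ADV,VERB}; 6:gaurp {DET}.
There are 16 candidate sequences in total.
The sequences that satisfy every rule: VERB ADV DET NOUN ADV DET.
Count = 1.

1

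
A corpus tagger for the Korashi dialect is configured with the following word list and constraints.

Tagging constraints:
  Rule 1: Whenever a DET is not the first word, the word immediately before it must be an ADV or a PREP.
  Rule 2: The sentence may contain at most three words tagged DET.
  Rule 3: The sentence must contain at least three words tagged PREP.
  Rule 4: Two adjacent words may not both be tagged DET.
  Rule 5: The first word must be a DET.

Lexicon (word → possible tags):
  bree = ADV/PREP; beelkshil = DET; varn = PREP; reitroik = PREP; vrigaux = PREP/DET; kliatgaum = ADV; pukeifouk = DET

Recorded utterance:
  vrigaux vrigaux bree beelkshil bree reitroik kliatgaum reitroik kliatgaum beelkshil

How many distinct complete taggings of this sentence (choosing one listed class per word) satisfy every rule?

4

Candidates per position — 1:vrigaux {PREP,DET}; 2:vrigaux {PREP,DET}; 3:bree {ADV,PREP}; 4:beelkshil {DET}; 5:bree {ADV,PREP}; 6:reitroik {PREP}; 7:kliatgaum {ADV}; 8:reitroik {PREP}; 9:kliatgaum {ADV}; 10:beelkshil {DET}.
There are 16 candidate sequences in total.
The sequences that satisfy every rule: DET PREP ADV DET ADV PREP ADV PREP ADV DET; DET PREP ADV DET PREP PREP ADV PREP ADV DET; DET PREP PREP DET ADV PREP ADV PREP ADV DET; DET PREP PREP DET PREP PREP ADV PREP ADV DET.
Count = 4.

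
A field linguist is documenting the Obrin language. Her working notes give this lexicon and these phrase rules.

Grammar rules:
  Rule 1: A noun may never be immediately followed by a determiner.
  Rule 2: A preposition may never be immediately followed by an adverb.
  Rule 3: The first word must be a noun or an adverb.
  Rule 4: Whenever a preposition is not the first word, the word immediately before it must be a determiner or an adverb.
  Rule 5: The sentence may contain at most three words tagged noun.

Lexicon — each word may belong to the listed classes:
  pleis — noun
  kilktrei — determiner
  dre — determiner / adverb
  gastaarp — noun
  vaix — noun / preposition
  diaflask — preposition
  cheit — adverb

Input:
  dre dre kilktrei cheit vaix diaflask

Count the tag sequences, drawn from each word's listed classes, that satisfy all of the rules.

Candidates per position — 1:dre {determiner,adverb}; 2:dre {determiner,adverb}; 3:kilktrei {determiner}; 4:cheit {adverb}; 5:vaix {noun,preposition}; 6:diaflask {preposition}.
There are 8 candidate sequences in total.
Rule 4 cannot be satisfied by any choice of tags from the lexicon.
So there is no consistent tagging.
Count = 0.

0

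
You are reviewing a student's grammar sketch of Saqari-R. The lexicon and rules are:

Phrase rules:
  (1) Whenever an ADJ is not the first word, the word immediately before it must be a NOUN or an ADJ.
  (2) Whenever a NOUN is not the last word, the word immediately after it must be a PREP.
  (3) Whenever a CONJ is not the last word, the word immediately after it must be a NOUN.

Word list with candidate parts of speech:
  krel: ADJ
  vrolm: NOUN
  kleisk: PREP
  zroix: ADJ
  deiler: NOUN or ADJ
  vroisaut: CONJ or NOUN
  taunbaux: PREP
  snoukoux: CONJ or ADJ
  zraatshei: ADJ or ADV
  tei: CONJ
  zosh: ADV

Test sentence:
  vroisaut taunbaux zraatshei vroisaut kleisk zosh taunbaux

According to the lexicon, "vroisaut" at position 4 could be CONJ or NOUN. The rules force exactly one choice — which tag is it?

NOUN

Candidates per position — 1:vroisaut {CONJ,NOUN}; 2:taunbaux {PREP}; 3:zraatshei {ADJ,ADV}; 4:vroisaut {CONJ,NOUN}; 5:kleisk {PREP}; 6:zosh {ADV}; 7:taunbaux {PREP}.
Position 1: tagging it CONJ would leave rule 3 unsatisfiable, so it must be NOUN.
Position 3: tagging it ADJ would leave rule 1 unsatisfiable, so it must be ADV.
Position 4: tagging it CONJ would leave rule 3 unsatisfiable, so it must be NOUN.
So the tagging must be: NOUN PREP ADV NOUN PREP ADV PREP.
Check: rule 1 holds; rule 2 holds; rule 3 holds.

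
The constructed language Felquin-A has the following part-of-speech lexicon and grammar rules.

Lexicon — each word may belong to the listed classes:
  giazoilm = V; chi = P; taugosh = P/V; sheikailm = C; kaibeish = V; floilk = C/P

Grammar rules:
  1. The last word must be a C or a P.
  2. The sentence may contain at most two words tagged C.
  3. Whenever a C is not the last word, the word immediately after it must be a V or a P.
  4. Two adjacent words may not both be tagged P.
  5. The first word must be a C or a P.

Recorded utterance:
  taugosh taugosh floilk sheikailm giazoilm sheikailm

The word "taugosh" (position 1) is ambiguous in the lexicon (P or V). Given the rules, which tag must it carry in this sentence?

P

Candidates per position — 1:taugosh {P,V}; 2:taugosh {P,V}; 3:floilk {C,P}; 4:sheikailm {C}; 5:giazoilm {V}; 6:sheikailm {C}.
If word 1 were V, no tagging could satisfy rule 5; so word 1 is P.
If word 2 were P, no tagging could satisfy rule 4; so word 2 is V.
If word 3 were C, no tagging could satisfy rule 2; so word 3 is P.
The only consistent sequence is: P V P C V C.
Checking: rule 1 ok; rule 2 ok; rule 3 ok; rule 4 ok; rule 5 ok.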